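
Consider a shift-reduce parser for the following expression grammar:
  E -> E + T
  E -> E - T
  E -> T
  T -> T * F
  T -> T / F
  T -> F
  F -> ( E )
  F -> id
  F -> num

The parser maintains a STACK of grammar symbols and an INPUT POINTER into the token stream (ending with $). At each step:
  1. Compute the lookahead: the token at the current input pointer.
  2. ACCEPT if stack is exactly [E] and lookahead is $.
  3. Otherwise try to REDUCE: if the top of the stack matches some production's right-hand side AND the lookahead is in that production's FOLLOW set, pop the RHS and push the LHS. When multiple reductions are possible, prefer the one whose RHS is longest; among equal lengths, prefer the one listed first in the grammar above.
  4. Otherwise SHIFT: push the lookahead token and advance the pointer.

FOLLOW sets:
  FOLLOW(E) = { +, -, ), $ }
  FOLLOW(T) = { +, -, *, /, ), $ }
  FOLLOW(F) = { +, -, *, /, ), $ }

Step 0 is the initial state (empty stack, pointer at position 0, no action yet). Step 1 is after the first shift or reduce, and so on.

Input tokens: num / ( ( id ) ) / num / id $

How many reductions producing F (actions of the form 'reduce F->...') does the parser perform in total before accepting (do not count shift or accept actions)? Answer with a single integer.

Answer: 6

Derivation:
Step 1: shift num. Stack=[num] ptr=1 lookahead=/ remaining=[/ ( ( id ) ) / num / id $]
Step 2: reduce F->num. Stack=[F] ptr=1 lookahead=/ remaining=[/ ( ( id ) ) / num / id $]
Step 3: reduce T->F. Stack=[T] ptr=1 lookahead=/ remaining=[/ ( ( id ) ) / num / id $]
Step 4: shift /. Stack=[T /] ptr=2 lookahead=( remaining=[( ( id ) ) / num / id $]
Step 5: shift (. Stack=[T / (] ptr=3 lookahead=( remaining=[( id ) ) / num / id $]
Step 6: shift (. Stack=[T / ( (] ptr=4 lookahead=id remaining=[id ) ) / num / id $]
Step 7: shift id. Stack=[T / ( ( id] ptr=5 lookahead=) remaining=[) ) / num / id $]
Step 8: reduce F->id. Stack=[T / ( ( F] ptr=5 lookahead=) remaining=[) ) / num / id $]
Step 9: reduce T->F. Stack=[T / ( ( T] ptr=5 lookahead=) remaining=[) ) / num / id $]
Step 10: reduce E->T. Stack=[T / ( ( E] ptr=5 lookahead=) remaining=[) ) / num / id $]
Step 11: shift ). Stack=[T / ( ( E )] ptr=6 lookahead=) remaining=[) / num / id $]
Step 12: reduce F->( E ). Stack=[T / ( F] ptr=6 lookahead=) remaining=[) / num / id $]
Step 13: reduce T->F. Stack=[T / ( T] ptr=6 lookahead=) remaining=[) / num / id $]
Step 14: reduce E->T. Stack=[T / ( E] ptr=6 lookahead=) remaining=[) / num / id $]
Step 15: shift ). Stack=[T / ( E )] ptr=7 lookahead=/ remaining=[/ num / id $]
Step 16: reduce F->( E ). Stack=[T / F] ptr=7 lookahead=/ remaining=[/ num / id $]
Step 17: reduce T->T / F. Stack=[T] ptr=7 lookahead=/ remaining=[/ num / id $]
Step 18: shift /. Stack=[T /] ptr=8 lookahead=num remaining=[num / id $]
Step 19: shift num. Stack=[T / num] ptr=9 lookahead=/ remaining=[/ id $]
Step 20: reduce F->num. Stack=[T / F] ptr=9 lookahead=/ remaining=[/ id $]
Step 21: reduce T->T / F. Stack=[T] ptr=9 lookahead=/ remaining=[/ id $]
Step 22: shift /. Stack=[T /] ptr=10 lookahead=id remaining=[id $]
Step 23: shift id. Stack=[T / id] ptr=11 lookahead=$ remaining=[$]
Step 24: reduce F->id. Stack=[T / F] ptr=11 lookahead=$ remaining=[$]
Step 25: reduce T->T / F. Stack=[T] ptr=11 lookahead=$ remaining=[$]
Step 26: reduce E->T. Stack=[E] ptr=11 lookahead=$ remaining=[$]
Step 27: accept. Stack=[E] ptr=11 lookahead=$ remaining=[$]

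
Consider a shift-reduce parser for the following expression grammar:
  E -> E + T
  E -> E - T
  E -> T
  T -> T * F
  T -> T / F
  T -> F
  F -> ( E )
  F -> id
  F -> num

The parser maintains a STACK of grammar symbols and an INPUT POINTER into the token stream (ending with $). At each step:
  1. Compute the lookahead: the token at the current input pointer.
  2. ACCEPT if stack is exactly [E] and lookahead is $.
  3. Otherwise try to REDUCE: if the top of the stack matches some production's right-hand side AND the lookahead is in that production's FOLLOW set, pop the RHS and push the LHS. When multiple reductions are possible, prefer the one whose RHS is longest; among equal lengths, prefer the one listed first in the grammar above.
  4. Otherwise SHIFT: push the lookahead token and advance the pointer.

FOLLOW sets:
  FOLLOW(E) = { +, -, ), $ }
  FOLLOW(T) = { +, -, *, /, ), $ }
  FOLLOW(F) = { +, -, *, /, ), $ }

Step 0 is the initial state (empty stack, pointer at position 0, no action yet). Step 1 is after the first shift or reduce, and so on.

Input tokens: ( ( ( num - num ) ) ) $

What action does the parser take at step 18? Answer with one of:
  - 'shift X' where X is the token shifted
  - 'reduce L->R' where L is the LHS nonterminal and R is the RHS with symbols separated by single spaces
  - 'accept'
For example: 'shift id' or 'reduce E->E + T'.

Answer: reduce F->( E )

Derivation:
Step 1: shift (. Stack=[(] ptr=1 lookahead=( remaining=[( ( num - num ) ) ) $]
Step 2: shift (. Stack=[( (] ptr=2 lookahead=( remaining=[( num - num ) ) ) $]
Step 3: shift (. Stack=[( ( (] ptr=3 lookahead=num remaining=[num - num ) ) ) $]
Step 4: shift num. Stack=[( ( ( num] ptr=4 lookahead=- remaining=[- num ) ) ) $]
Step 5: reduce F->num. Stack=[( ( ( F] ptr=4 lookahead=- remaining=[- num ) ) ) $]
Step 6: reduce T->F. Stack=[( ( ( T] ptr=4 lookahead=- remaining=[- num ) ) ) $]
Step 7: reduce E->T. Stack=[( ( ( E] ptr=4 lookahead=- remaining=[- num ) ) ) $]
Step 8: shift -. Stack=[( ( ( E -] ptr=5 lookahead=num remaining=[num ) ) ) $]
Step 9: shift num. Stack=[( ( ( E - num] ptr=6 lookahead=) remaining=[) ) ) $]
Step 10: reduce F->num. Stack=[( ( ( E - F] ptr=6 lookahead=) remaining=[) ) ) $]
Step 11: reduce T->F. Stack=[( ( ( E - T] ptr=6 lookahead=) remaining=[) ) ) $]
Step 12: reduce E->E - T. Stack=[( ( ( E] ptr=6 lookahead=) remaining=[) ) ) $]
Step 13: shift ). Stack=[( ( ( E )] ptr=7 lookahead=) remaining=[) ) $]
Step 14: reduce F->( E ). Stack=[( ( F] ptr=7 lookahead=) remaining=[) ) $]
Step 15: reduce T->F. Stack=[( ( T] ptr=7 lookahead=) remaining=[) ) $]
Step 16: reduce E->T. Stack=[( ( E] ptr=7 lookahead=) remaining=[) ) $]
Step 17: shift ). Stack=[( ( E )] ptr=8 lookahead=) remaining=[) $]
Step 18: reduce F->( E ). Stack=[( F] ptr=8 lookahead=) remaining=[) $]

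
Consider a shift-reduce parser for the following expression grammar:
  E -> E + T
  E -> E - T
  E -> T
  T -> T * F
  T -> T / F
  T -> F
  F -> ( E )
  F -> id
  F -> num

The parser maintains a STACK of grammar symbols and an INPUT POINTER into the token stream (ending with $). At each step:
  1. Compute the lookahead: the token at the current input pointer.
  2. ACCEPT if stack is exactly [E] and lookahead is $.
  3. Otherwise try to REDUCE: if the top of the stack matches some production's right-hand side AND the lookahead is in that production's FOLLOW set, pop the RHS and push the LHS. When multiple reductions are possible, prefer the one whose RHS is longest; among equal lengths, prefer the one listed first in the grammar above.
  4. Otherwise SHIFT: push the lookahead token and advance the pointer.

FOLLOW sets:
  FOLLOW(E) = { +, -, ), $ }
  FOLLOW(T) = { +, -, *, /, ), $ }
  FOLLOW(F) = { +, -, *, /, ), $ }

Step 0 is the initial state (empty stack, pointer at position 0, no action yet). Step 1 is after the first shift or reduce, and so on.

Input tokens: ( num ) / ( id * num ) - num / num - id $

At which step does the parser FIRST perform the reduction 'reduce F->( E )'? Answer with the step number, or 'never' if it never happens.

Answer: 7

Derivation:
Step 1: shift (. Stack=[(] ptr=1 lookahead=num remaining=[num ) / ( id * num ) - num / num - id $]
Step 2: shift num. Stack=[( num] ptr=2 lookahead=) remaining=[) / ( id * num ) - num / num - id $]
Step 3: reduce F->num. Stack=[( F] ptr=2 lookahead=) remaining=[) / ( id * num ) - num / num - id $]
Step 4: reduce T->F. Stack=[( T] ptr=2 lookahead=) remaining=[) / ( id * num ) - num / num - id $]
Step 5: reduce E->T. Stack=[( E] ptr=2 lookahead=) remaining=[) / ( id * num ) - num / num - id $]
Step 6: shift ). Stack=[( E )] ptr=3 lookahead=/ remaining=[/ ( id * num ) - num / num - id $]
Step 7: reduce F->( E ). Stack=[F] ptr=3 lookahead=/ remaining=[/ ( id * num ) - num / num - id $]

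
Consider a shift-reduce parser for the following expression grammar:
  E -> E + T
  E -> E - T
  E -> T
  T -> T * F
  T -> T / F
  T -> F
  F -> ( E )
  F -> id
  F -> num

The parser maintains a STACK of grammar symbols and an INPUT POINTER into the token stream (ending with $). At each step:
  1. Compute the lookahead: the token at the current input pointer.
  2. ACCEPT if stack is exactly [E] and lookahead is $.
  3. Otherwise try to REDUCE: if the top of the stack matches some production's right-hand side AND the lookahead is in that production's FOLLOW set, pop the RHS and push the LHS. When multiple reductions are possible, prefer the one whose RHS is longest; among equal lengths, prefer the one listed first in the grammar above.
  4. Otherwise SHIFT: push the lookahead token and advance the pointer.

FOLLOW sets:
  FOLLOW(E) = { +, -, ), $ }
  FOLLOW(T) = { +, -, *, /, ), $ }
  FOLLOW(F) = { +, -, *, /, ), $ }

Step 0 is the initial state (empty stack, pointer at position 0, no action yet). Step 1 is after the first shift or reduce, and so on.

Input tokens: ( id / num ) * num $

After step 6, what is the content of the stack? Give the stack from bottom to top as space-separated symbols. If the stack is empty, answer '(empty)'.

Answer: ( T / num

Derivation:
Step 1: shift (. Stack=[(] ptr=1 lookahead=id remaining=[id / num ) * num $]
Step 2: shift id. Stack=[( id] ptr=2 lookahead=/ remaining=[/ num ) * num $]
Step 3: reduce F->id. Stack=[( F] ptr=2 lookahead=/ remaining=[/ num ) * num $]
Step 4: reduce T->F. Stack=[( T] ptr=2 lookahead=/ remaining=[/ num ) * num $]
Step 5: shift /. Stack=[( T /] ptr=3 lookahead=num remaining=[num ) * num $]
Step 6: shift num. Stack=[( T / num] ptr=4 lookahead=) remaining=[) * num $]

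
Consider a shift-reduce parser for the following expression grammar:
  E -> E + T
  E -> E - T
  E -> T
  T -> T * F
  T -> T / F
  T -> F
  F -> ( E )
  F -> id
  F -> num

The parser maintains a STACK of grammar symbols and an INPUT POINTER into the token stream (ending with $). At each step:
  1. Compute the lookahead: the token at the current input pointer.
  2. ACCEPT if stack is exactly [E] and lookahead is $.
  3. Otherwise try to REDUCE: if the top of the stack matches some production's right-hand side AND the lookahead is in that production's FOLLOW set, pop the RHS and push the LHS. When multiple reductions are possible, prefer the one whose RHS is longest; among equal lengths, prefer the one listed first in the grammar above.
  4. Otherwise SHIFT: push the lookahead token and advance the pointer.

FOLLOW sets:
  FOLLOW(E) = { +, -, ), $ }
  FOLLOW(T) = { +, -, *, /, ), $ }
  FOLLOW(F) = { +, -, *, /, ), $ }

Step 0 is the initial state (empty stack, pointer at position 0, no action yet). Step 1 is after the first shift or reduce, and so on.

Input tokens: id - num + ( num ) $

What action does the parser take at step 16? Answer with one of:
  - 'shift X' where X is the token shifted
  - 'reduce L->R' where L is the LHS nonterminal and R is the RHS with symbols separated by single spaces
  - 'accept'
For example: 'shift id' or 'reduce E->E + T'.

Answer: shift )

Derivation:
Step 1: shift id. Stack=[id] ptr=1 lookahead=- remaining=[- num + ( num ) $]
Step 2: reduce F->id. Stack=[F] ptr=1 lookahead=- remaining=[- num + ( num ) $]
Step 3: reduce T->F. Stack=[T] ptr=1 lookahead=- remaining=[- num + ( num ) $]
Step 4: reduce E->T. Stack=[E] ptr=1 lookahead=- remaining=[- num + ( num ) $]
Step 5: shift -. Stack=[E -] ptr=2 lookahead=num remaining=[num + ( num ) $]
Step 6: shift num. Stack=[E - num] ptr=3 lookahead=+ remaining=[+ ( num ) $]
Step 7: reduce F->num. Stack=[E - F] ptr=3 lookahead=+ remaining=[+ ( num ) $]
Step 8: reduce T->F. Stack=[E - T] ptr=3 lookahead=+ remaining=[+ ( num ) $]
Step 9: reduce E->E - T. Stack=[E] ptr=3 lookahead=+ remaining=[+ ( num ) $]
Step 10: shift +. Stack=[E +] ptr=4 lookahead=( remaining=[( num ) $]
Step 11: shift (. Stack=[E + (] ptr=5 lookahead=num remaining=[num ) $]
Step 12: shift num. Stack=[E + ( num] ptr=6 lookahead=) remaining=[) $]
Step 13: reduce F->num. Stack=[E + ( F] ptr=6 lookahead=) remaining=[) $]
Step 14: reduce T->F. Stack=[E + ( T] ptr=6 lookahead=) remaining=[) $]
Step 15: reduce E->T. Stack=[E + ( E] ptr=6 lookahead=) remaining=[) $]
Step 16: shift ). Stack=[E + ( E )] ptr=7 lookahead=$ remaining=[$]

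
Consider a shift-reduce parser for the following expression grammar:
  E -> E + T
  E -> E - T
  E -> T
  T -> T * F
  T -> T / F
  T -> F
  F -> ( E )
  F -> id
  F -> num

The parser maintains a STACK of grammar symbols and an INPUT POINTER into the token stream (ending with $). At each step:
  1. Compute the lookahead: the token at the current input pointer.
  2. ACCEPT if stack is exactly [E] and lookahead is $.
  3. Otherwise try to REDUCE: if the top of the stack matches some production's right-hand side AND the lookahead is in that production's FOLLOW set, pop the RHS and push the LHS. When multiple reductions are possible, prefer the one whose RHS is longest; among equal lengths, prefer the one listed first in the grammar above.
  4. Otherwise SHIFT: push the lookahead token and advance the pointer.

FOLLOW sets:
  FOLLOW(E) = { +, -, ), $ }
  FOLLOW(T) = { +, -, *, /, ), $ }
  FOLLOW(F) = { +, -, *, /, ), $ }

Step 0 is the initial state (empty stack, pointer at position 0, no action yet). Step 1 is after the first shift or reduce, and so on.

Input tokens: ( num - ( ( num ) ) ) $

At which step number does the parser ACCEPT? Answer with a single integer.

Answer: 25

Derivation:
Step 1: shift (. Stack=[(] ptr=1 lookahead=num remaining=[num - ( ( num ) ) ) $]
Step 2: shift num. Stack=[( num] ptr=2 lookahead=- remaining=[- ( ( num ) ) ) $]
Step 3: reduce F->num. Stack=[( F] ptr=2 lookahead=- remaining=[- ( ( num ) ) ) $]
Step 4: reduce T->F. Stack=[( T] ptr=2 lookahead=- remaining=[- ( ( num ) ) ) $]
Step 5: reduce E->T. Stack=[( E] ptr=2 lookahead=- remaining=[- ( ( num ) ) ) $]
Step 6: shift -. Stack=[( E -] ptr=3 lookahead=( remaining=[( ( num ) ) ) $]
Step 7: shift (. Stack=[( E - (] ptr=4 lookahead=( remaining=[( num ) ) ) $]
Step 8: shift (. Stack=[( E - ( (] ptr=5 lookahead=num remaining=[num ) ) ) $]
Step 9: shift num. Stack=[( E - ( ( num] ptr=6 lookahead=) remaining=[) ) ) $]
Step 10: reduce F->num. Stack=[( E - ( ( F] ptr=6 lookahead=) remaining=[) ) ) $]
Step 11: reduce T->F. Stack=[( E - ( ( T] ptr=6 lookahead=) remaining=[) ) ) $]
Step 12: reduce E->T. Stack=[( E - ( ( E] ptr=6 lookahead=) remaining=[) ) ) $]
Step 13: shift ). Stack=[( E - ( ( E )] ptr=7 lookahead=) remaining=[) ) $]
Step 14: reduce F->( E ). Stack=[( E - ( F] ptr=7 lookahead=) remaining=[) ) $]
Step 15: reduce T->F. Stack=[( E - ( T] ptr=7 lookahead=) remaining=[) ) $]
Step 16: reduce E->T. Stack=[( E - ( E] ptr=7 lookahead=) remaining=[) ) $]
Step 17: shift ). Stack=[( E - ( E )] ptr=8 lookahead=) remaining=[) $]
Step 18: reduce F->( E ). Stack=[( E - F] ptr=8 lookahead=) remaining=[) $]
Step 19: reduce T->F. Stack=[( E - T] ptr=8 lookahead=) remaining=[) $]
Step 20: reduce E->E - T. Stack=[( E] ptr=8 lookahead=) remaining=[) $]
Step 21: shift ). Stack=[( E )] ptr=9 lookahead=$ remaining=[$]
Step 22: reduce F->( E ). Stack=[F] ptr=9 lookahead=$ remaining=[$]
Step 23: reduce T->F. Stack=[T] ptr=9 lookahead=$ remaining=[$]
Step 24: reduce E->T. Stack=[E] ptr=9 lookahead=$ remaining=[$]
Step 25: accept. Stack=[E] ptr=9 lookahead=$ remaining=[$]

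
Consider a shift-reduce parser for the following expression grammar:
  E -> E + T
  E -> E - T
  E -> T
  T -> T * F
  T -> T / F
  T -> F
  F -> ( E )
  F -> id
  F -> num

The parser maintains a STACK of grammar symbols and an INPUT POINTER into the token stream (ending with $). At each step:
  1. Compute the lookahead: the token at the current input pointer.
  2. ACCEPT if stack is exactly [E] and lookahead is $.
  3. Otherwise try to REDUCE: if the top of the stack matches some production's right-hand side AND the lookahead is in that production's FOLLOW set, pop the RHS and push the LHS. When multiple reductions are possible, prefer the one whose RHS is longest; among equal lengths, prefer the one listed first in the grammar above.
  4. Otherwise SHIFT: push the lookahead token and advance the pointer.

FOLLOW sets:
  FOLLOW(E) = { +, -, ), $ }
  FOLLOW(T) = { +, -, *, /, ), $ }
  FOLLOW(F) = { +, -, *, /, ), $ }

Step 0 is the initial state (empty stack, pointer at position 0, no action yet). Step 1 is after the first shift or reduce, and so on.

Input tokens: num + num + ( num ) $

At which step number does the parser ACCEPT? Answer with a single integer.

Step 1: shift num. Stack=[num] ptr=1 lookahead=+ remaining=[+ num + ( num ) $]
Step 2: reduce F->num. Stack=[F] ptr=1 lookahead=+ remaining=[+ num + ( num ) $]
Step 3: reduce T->F. Stack=[T] ptr=1 lookahead=+ remaining=[+ num + ( num ) $]
Step 4: reduce E->T. Stack=[E] ptr=1 lookahead=+ remaining=[+ num + ( num ) $]
Step 5: shift +. Stack=[E +] ptr=2 lookahead=num remaining=[num + ( num ) $]
Step 6: shift num. Stack=[E + num] ptr=3 lookahead=+ remaining=[+ ( num ) $]
Step 7: reduce F->num. Stack=[E + F] ptr=3 lookahead=+ remaining=[+ ( num ) $]
Step 8: reduce T->F. Stack=[E + T] ptr=3 lookahead=+ remaining=[+ ( num ) $]
Step 9: reduce E->E + T. Stack=[E] ptr=3 lookahead=+ remaining=[+ ( num ) $]
Step 10: shift +. Stack=[E +] ptr=4 lookahead=( remaining=[( num ) $]
Step 11: shift (. Stack=[E + (] ptr=5 lookahead=num remaining=[num ) $]
Step 12: shift num. Stack=[E + ( num] ptr=6 lookahead=) remaining=[) $]
Step 13: reduce F->num. Stack=[E + ( F] ptr=6 lookahead=) remaining=[) $]
Step 14: reduce T->F. Stack=[E + ( T] ptr=6 lookahead=) remaining=[) $]
Step 15: reduce E->T. Stack=[E + ( E] ptr=6 lookahead=) remaining=[) $]
Step 16: shift ). Stack=[E + ( E )] ptr=7 lookahead=$ remaining=[$]
Step 17: reduce F->( E ). Stack=[E + F] ptr=7 lookahead=$ remaining=[$]
Step 18: reduce T->F. Stack=[E + T] ptr=7 lookahead=$ remaining=[$]
Step 19: reduce E->E + T. Stack=[E] ptr=7 lookahead=$ remaining=[$]
Step 20: accept. Stack=[E] ptr=7 lookahead=$ remaining=[$]

Answer: 20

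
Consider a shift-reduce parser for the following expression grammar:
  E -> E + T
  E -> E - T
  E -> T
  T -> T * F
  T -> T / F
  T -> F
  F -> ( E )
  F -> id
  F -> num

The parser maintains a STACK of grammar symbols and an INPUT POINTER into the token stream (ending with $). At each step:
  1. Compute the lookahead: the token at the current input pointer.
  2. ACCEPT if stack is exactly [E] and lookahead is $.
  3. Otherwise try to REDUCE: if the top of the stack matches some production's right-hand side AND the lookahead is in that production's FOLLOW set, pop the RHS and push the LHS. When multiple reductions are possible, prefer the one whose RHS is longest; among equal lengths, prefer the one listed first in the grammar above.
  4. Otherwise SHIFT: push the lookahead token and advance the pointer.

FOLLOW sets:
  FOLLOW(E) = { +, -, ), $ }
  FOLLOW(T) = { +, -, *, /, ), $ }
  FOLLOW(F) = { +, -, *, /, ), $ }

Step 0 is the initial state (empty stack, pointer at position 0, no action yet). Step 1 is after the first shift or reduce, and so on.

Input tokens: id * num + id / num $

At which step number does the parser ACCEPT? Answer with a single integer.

Step 1: shift id. Stack=[id] ptr=1 lookahead=* remaining=[* num + id / num $]
Step 2: reduce F->id. Stack=[F] ptr=1 lookahead=* remaining=[* num + id / num $]
Step 3: reduce T->F. Stack=[T] ptr=1 lookahead=* remaining=[* num + id / num $]
Step 4: shift *. Stack=[T *] ptr=2 lookahead=num remaining=[num + id / num $]
Step 5: shift num. Stack=[T * num] ptr=3 lookahead=+ remaining=[+ id / num $]
Step 6: reduce F->num. Stack=[T * F] ptr=3 lookahead=+ remaining=[+ id / num $]
Step 7: reduce T->T * F. Stack=[T] ptr=3 lookahead=+ remaining=[+ id / num $]
Step 8: reduce E->T. Stack=[E] ptr=3 lookahead=+ remaining=[+ id / num $]
Step 9: shift +. Stack=[E +] ptr=4 lookahead=id remaining=[id / num $]
Step 10: shift id. Stack=[E + id] ptr=5 lookahead=/ remaining=[/ num $]
Step 11: reduce F->id. Stack=[E + F] ptr=5 lookahead=/ remaining=[/ num $]
Step 12: reduce T->F. Stack=[E + T] ptr=5 lookahead=/ remaining=[/ num $]
Step 13: shift /. Stack=[E + T /] ptr=6 lookahead=num remaining=[num $]
Step 14: shift num. Stack=[E + T / num] ptr=7 lookahead=$ remaining=[$]
Step 15: reduce F->num. Stack=[E + T / F] ptr=7 lookahead=$ remaining=[$]
Step 16: reduce T->T / F. Stack=[E + T] ptr=7 lookahead=$ remaining=[$]
Step 17: reduce E->E + T. Stack=[E] ptr=7 lookahead=$ remaining=[$]
Step 18: accept. Stack=[E] ptr=7 lookahead=$ remaining=[$]

Answer: 18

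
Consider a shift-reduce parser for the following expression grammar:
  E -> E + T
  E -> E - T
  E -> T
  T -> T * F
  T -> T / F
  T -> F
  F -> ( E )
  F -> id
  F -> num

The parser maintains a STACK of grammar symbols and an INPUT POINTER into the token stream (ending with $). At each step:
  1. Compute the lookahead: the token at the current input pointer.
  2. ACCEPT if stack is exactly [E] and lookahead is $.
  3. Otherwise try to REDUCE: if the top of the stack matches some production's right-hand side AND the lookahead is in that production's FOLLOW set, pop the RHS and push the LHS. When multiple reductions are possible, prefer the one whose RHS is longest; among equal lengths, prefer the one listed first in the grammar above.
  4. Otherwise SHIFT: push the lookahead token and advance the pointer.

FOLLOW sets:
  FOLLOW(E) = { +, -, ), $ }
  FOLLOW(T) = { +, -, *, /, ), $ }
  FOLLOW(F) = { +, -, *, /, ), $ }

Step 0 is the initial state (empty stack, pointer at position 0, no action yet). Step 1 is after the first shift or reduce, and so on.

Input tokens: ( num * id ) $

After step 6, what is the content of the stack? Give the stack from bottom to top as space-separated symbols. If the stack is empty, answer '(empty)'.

Step 1: shift (. Stack=[(] ptr=1 lookahead=num remaining=[num * id ) $]
Step 2: shift num. Stack=[( num] ptr=2 lookahead=* remaining=[* id ) $]
Step 3: reduce F->num. Stack=[( F] ptr=2 lookahead=* remaining=[* id ) $]
Step 4: reduce T->F. Stack=[( T] ptr=2 lookahead=* remaining=[* id ) $]
Step 5: shift *. Stack=[( T *] ptr=3 lookahead=id remaining=[id ) $]
Step 6: shift id. Stack=[( T * id] ptr=4 lookahead=) remaining=[) $]

Answer: ( T * id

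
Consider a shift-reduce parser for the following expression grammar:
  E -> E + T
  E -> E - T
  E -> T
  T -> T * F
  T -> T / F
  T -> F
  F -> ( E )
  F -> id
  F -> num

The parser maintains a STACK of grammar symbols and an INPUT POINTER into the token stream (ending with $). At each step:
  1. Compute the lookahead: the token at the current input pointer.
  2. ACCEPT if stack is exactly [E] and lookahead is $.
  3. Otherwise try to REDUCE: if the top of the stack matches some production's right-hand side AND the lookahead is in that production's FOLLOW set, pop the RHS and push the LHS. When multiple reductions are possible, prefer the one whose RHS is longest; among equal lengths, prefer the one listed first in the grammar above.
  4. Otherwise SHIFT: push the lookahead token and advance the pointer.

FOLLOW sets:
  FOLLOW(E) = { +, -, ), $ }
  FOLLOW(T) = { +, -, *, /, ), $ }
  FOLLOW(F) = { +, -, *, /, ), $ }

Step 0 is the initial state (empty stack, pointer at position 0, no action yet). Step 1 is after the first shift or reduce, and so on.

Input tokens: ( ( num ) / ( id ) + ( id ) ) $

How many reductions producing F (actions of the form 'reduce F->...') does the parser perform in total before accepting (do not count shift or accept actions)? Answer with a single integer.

Step 1: shift (. Stack=[(] ptr=1 lookahead=( remaining=[( num ) / ( id ) + ( id ) ) $]
Step 2: shift (. Stack=[( (] ptr=2 lookahead=num remaining=[num ) / ( id ) + ( id ) ) $]
Step 3: shift num. Stack=[( ( num] ptr=3 lookahead=) remaining=[) / ( id ) + ( id ) ) $]
Step 4: reduce F->num. Stack=[( ( F] ptr=3 lookahead=) remaining=[) / ( id ) + ( id ) ) $]
Step 5: reduce T->F. Stack=[( ( T] ptr=3 lookahead=) remaining=[) / ( id ) + ( id ) ) $]
Step 6: reduce E->T. Stack=[( ( E] ptr=3 lookahead=) remaining=[) / ( id ) + ( id ) ) $]
Step 7: shift ). Stack=[( ( E )] ptr=4 lookahead=/ remaining=[/ ( id ) + ( id ) ) $]
Step 8: reduce F->( E ). Stack=[( F] ptr=4 lookahead=/ remaining=[/ ( id ) + ( id ) ) $]
Step 9: reduce T->F. Stack=[( T] ptr=4 lookahead=/ remaining=[/ ( id ) + ( id ) ) $]
Step 10: shift /. Stack=[( T /] ptr=5 lookahead=( remaining=[( id ) + ( id ) ) $]
Step 11: shift (. Stack=[( T / (] ptr=6 lookahead=id remaining=[id ) + ( id ) ) $]
Step 12: shift id. Stack=[( T / ( id] ptr=7 lookahead=) remaining=[) + ( id ) ) $]
Step 13: reduce F->id. Stack=[( T / ( F] ptr=7 lookahead=) remaining=[) + ( id ) ) $]
Step 14: reduce T->F. Stack=[( T / ( T] ptr=7 lookahead=) remaining=[) + ( id ) ) $]
Step 15: reduce E->T. Stack=[( T / ( E] ptr=7 lookahead=) remaining=[) + ( id ) ) $]
Step 16: shift ). Stack=[( T / ( E )] ptr=8 lookahead=+ remaining=[+ ( id ) ) $]
Step 17: reduce F->( E ). Stack=[( T / F] ptr=8 lookahead=+ remaining=[+ ( id ) ) $]
Step 18: reduce T->T / F. Stack=[( T] ptr=8 lookahead=+ remaining=[+ ( id ) ) $]
Step 19: reduce E->T. Stack=[( E] ptr=8 lookahead=+ remaining=[+ ( id ) ) $]
Step 20: shift +. Stack=[( E +] ptr=9 lookahead=( remaining=[( id ) ) $]
Step 21: shift (. Stack=[( E + (] ptr=10 lookahead=id remaining=[id ) ) $]
Step 22: shift id. Stack=[( E + ( id] ptr=11 lookahead=) remaining=[) ) $]
Step 23: reduce F->id. Stack=[( E + ( F] ptr=11 lookahead=) remaining=[) ) $]
Step 24: reduce T->F. Stack=[( E + ( T] ptr=11 lookahead=) remaining=[) ) $]
Step 25: reduce E->T. Stack=[( E + ( E] ptr=11 lookahead=) remaining=[) ) $]
Step 26: shift ). Stack=[( E + ( E )] ptr=12 lookahead=) remaining=[) $]
Step 27: reduce F->( E ). Stack=[( E + F] ptr=12 lookahead=) remaining=[) $]
Step 28: reduce T->F. Stack=[( E + T] ptr=12 lookahead=) remaining=[) $]
Step 29: reduce E->E + T. Stack=[( E] ptr=12 lookahead=) remaining=[) $]
Step 30: shift ). Stack=[( E )] ptr=13 lookahead=$ remaining=[$]
Step 31: reduce F->( E ). Stack=[F] ptr=13 lookahead=$ remaining=[$]
Step 32: reduce T->F. Stack=[T] ptr=13 lookahead=$ remaining=[$]
Step 33: reduce E->T. Stack=[E] ptr=13 lookahead=$ remaining=[$]
Step 34: accept. Stack=[E] ptr=13 lookahead=$ remaining=[$]

Answer: 7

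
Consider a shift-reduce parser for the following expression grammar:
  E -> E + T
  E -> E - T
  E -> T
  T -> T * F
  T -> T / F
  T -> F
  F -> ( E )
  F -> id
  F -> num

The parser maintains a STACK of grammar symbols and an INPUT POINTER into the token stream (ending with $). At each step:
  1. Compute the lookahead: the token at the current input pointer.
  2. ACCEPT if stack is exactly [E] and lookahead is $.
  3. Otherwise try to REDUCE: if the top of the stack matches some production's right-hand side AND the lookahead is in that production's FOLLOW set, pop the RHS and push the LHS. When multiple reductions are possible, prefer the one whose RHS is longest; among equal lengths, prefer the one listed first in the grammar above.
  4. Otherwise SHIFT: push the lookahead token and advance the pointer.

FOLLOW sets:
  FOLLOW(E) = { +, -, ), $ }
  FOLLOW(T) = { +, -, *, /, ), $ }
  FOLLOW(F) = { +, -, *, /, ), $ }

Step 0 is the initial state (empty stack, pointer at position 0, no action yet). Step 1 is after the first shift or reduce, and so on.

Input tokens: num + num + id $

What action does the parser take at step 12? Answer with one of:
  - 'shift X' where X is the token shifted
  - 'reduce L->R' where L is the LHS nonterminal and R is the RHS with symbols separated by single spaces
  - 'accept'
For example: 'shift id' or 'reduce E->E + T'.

Answer: reduce F->id

Derivation:
Step 1: shift num. Stack=[num] ptr=1 lookahead=+ remaining=[+ num + id $]
Step 2: reduce F->num. Stack=[F] ptr=1 lookahead=+ remaining=[+ num + id $]
Step 3: reduce T->F. Stack=[T] ptr=1 lookahead=+ remaining=[+ num + id $]
Step 4: reduce E->T. Stack=[E] ptr=1 lookahead=+ remaining=[+ num + id $]
Step 5: shift +. Stack=[E +] ptr=2 lookahead=num remaining=[num + id $]
Step 6: shift num. Stack=[E + num] ptr=3 lookahead=+ remaining=[+ id $]
Step 7: reduce F->num. Stack=[E + F] ptr=3 lookahead=+ remaining=[+ id $]
Step 8: reduce T->F. Stack=[E + T] ptr=3 lookahead=+ remaining=[+ id $]
Step 9: reduce E->E + T. Stack=[E] ptr=3 lookahead=+ remaining=[+ id $]
Step 10: shift +. Stack=[E +] ptr=4 lookahead=id remaining=[id $]
Step 11: shift id. Stack=[E + id] ptr=5 lookahead=$ remaining=[$]
Step 12: reduce F->id. Stack=[E + F] ptr=5 lookahead=$ remaining=[$]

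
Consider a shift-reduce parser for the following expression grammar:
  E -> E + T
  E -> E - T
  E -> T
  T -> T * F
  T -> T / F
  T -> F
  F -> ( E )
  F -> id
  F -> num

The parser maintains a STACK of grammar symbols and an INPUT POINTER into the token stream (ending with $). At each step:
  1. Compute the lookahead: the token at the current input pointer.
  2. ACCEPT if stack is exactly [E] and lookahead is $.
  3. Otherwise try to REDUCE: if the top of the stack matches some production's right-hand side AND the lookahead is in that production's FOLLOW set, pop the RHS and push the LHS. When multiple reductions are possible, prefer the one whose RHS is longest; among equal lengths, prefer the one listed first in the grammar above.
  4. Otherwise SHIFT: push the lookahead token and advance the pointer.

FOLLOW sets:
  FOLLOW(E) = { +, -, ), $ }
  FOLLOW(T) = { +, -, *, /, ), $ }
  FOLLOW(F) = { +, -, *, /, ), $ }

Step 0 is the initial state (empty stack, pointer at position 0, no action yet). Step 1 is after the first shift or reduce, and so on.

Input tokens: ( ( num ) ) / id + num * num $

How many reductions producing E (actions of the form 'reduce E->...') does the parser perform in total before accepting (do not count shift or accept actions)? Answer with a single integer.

Answer: 4

Derivation:
Step 1: shift (. Stack=[(] ptr=1 lookahead=( remaining=[( num ) ) / id + num * num $]
Step 2: shift (. Stack=[( (] ptr=2 lookahead=num remaining=[num ) ) / id + num * num $]
Step 3: shift num. Stack=[( ( num] ptr=3 lookahead=) remaining=[) ) / id + num * num $]
Step 4: reduce F->num. Stack=[( ( F] ptr=3 lookahead=) remaining=[) ) / id + num * num $]
Step 5: reduce T->F. Stack=[( ( T] ptr=3 lookahead=) remaining=[) ) / id + num * num $]
Step 6: reduce E->T. Stack=[( ( E] ptr=3 lookahead=) remaining=[) ) / id + num * num $]
Step 7: shift ). Stack=[( ( E )] ptr=4 lookahead=) remaining=[) / id + num * num $]
Step 8: reduce F->( E ). Stack=[( F] ptr=4 lookahead=) remaining=[) / id + num * num $]
Step 9: reduce T->F. Stack=[( T] ptr=4 lookahead=) remaining=[) / id + num * num $]
Step 10: reduce E->T. Stack=[( E] ptr=4 lookahead=) remaining=[) / id + num * num $]
Step 11: shift ). Stack=[( E )] ptr=5 lookahead=/ remaining=[/ id + num * num $]
Step 12: reduce F->( E ). Stack=[F] ptr=5 lookahead=/ remaining=[/ id + num * num $]
Step 13: reduce T->F. Stack=[T] ptr=5 lookahead=/ remaining=[/ id + num * num $]
Step 14: shift /. Stack=[T /] ptr=6 lookahead=id remaining=[id + num * num $]
Step 15: shift id. Stack=[T / id] ptr=7 lookahead=+ remaining=[+ num * num $]
Step 16: reduce F->id. Stack=[T / F] ptr=7 lookahead=+ remaining=[+ num * num $]
Step 17: reduce T->T / F. Stack=[T] ptr=7 lookahead=+ remaining=[+ num * num $]
Step 18: reduce E->T. Stack=[E] ptr=7 lookahead=+ remaining=[+ num * num $]
Step 19: shift +. Stack=[E +] ptr=8 lookahead=num remaining=[num * num $]
Step 20: shift num. Stack=[E + num] ptr=9 lookahead=* remaining=[* num $]
Step 21: reduce F->num. Stack=[E + F] ptr=9 lookahead=* remaining=[* num $]
Step 22: reduce T->F. Stack=[E + T] ptr=9 lookahead=* remaining=[* num $]
Step 23: shift *. Stack=[E + T *] ptr=10 lookahead=num remaining=[num $]
Step 24: shift num. Stack=[E + T * num] ptr=11 lookahead=$ remaining=[$]
Step 25: reduce F->num. Stack=[E + T * F] ptr=11 lookahead=$ remaining=[$]
Step 26: reduce T->T * F. Stack=[E + T] ptr=11 lookahead=$ remaining=[$]
Step 27: reduce E->E + T. Stack=[E] ptr=11 lookahead=$ remaining=[$]
Step 28: accept. Stack=[E] ptr=11 lookahead=$ remaining=[$]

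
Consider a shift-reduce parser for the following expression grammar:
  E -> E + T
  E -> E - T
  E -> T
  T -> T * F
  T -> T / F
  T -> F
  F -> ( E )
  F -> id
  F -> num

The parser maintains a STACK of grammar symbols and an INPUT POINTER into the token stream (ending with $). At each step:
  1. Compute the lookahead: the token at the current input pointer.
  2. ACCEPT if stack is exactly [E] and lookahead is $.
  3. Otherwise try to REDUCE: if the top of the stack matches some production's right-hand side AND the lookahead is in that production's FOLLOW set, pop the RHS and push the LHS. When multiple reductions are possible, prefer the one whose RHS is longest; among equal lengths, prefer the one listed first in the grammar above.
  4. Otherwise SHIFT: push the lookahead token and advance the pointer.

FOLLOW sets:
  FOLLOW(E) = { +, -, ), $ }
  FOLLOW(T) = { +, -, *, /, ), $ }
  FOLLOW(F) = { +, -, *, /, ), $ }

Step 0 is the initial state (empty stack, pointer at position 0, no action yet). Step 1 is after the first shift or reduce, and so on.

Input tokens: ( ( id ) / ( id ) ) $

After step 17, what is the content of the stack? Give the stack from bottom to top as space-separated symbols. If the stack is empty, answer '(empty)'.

Answer: ( T / F

Derivation:
Step 1: shift (. Stack=[(] ptr=1 lookahead=( remaining=[( id ) / ( id ) ) $]
Step 2: shift (. Stack=[( (] ptr=2 lookahead=id remaining=[id ) / ( id ) ) $]
Step 3: shift id. Stack=[( ( id] ptr=3 lookahead=) remaining=[) / ( id ) ) $]
Step 4: reduce F->id. Stack=[( ( F] ptr=3 lookahead=) remaining=[) / ( id ) ) $]
Step 5: reduce T->F. Stack=[( ( T] ptr=3 lookahead=) remaining=[) / ( id ) ) $]
Step 6: reduce E->T. Stack=[( ( E] ptr=3 lookahead=) remaining=[) / ( id ) ) $]
Step 7: shift ). Stack=[( ( E )] ptr=4 lookahead=/ remaining=[/ ( id ) ) $]
Step 8: reduce F->( E ). Stack=[( F] ptr=4 lookahead=/ remaining=[/ ( id ) ) $]
Step 9: reduce T->F. Stack=[( T] ptr=4 lookahead=/ remaining=[/ ( id ) ) $]
Step 10: shift /. Stack=[( T /] ptr=5 lookahead=( remaining=[( id ) ) $]
Step 11: shift (. Stack=[( T / (] ptr=6 lookahead=id remaining=[id ) ) $]
Step 12: shift id. Stack=[( T / ( id] ptr=7 lookahead=) remaining=[) ) $]
Step 13: reduce F->id. Stack=[( T / ( F] ptr=7 lookahead=) remaining=[) ) $]
Step 14: reduce T->F. Stack=[( T / ( T] ptr=7 lookahead=) remaining=[) ) $]
Step 15: reduce E->T. Stack=[( T / ( E] ptr=7 lookahead=) remaining=[) ) $]
Step 16: shift ). Stack=[( T / ( E )] ptr=8 lookahead=) remaining=[) $]
Step 17: reduce F->( E ). Stack=[( T / F] ptr=8 lookahead=) remaining=[) $]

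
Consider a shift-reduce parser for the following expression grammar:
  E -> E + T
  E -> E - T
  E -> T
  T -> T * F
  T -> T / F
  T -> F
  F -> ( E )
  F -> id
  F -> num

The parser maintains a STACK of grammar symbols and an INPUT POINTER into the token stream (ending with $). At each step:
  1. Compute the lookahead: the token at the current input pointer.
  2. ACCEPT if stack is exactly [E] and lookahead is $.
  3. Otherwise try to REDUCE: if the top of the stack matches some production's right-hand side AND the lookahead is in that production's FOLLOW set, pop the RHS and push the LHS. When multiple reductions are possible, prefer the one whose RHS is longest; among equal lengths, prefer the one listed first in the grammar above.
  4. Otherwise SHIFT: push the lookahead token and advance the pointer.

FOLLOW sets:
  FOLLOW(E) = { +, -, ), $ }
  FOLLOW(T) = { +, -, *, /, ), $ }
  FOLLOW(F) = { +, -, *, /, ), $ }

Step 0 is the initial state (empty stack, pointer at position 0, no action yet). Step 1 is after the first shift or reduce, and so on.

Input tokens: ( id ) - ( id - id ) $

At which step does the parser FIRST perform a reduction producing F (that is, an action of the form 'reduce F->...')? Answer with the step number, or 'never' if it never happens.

Step 1: shift (. Stack=[(] ptr=1 lookahead=id remaining=[id ) - ( id - id ) $]
Step 2: shift id. Stack=[( id] ptr=2 lookahead=) remaining=[) - ( id - id ) $]
Step 3: reduce F->id. Stack=[( F] ptr=2 lookahead=) remaining=[) - ( id - id ) $]

Answer: 3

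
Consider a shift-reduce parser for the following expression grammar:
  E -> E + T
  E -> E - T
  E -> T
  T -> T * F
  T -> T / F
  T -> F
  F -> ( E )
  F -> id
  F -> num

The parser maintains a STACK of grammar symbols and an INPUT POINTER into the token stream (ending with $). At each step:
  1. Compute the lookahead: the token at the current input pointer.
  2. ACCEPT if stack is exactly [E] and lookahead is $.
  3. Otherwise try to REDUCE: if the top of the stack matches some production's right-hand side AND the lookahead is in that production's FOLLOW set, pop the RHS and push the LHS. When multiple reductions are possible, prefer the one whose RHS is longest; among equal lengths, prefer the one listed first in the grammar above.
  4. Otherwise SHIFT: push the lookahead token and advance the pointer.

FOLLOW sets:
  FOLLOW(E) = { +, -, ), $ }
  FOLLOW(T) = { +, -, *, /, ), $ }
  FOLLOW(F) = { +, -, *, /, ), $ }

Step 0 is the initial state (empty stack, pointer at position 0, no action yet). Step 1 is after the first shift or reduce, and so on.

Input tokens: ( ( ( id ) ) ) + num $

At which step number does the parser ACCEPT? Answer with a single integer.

Answer: 25

Derivation:
Step 1: shift (. Stack=[(] ptr=1 lookahead=( remaining=[( ( id ) ) ) + num $]
Step 2: shift (. Stack=[( (] ptr=2 lookahead=( remaining=[( id ) ) ) + num $]
Step 3: shift (. Stack=[( ( (] ptr=3 lookahead=id remaining=[id ) ) ) + num $]
Step 4: shift id. Stack=[( ( ( id] ptr=4 lookahead=) remaining=[) ) ) + num $]
Step 5: reduce F->id. Stack=[( ( ( F] ptr=4 lookahead=) remaining=[) ) ) + num $]
Step 6: reduce T->F. Stack=[( ( ( T] ptr=4 lookahead=) remaining=[) ) ) + num $]
Step 7: reduce E->T. Stack=[( ( ( E] ptr=4 lookahead=) remaining=[) ) ) + num $]
Step 8: shift ). Stack=[( ( ( E )] ptr=5 lookahead=) remaining=[) ) + num $]
Step 9: reduce F->( E ). Stack=[( ( F] ptr=5 lookahead=) remaining=[) ) + num $]
Step 10: reduce T->F. Stack=[( ( T] ptr=5 lookahead=) remaining=[) ) + num $]
Step 11: reduce E->T. Stack=[( ( E] ptr=5 lookahead=) remaining=[) ) + num $]
Step 12: shift ). Stack=[( ( E )] ptr=6 lookahead=) remaining=[) + num $]
Step 13: reduce F->( E ). Stack=[( F] ptr=6 lookahead=) remaining=[) + num $]
Step 14: reduce T->F. Stack=[( T] ptr=6 lookahead=) remaining=[) + num $]
Step 15: reduce E->T. Stack=[( E] ptr=6 lookahead=) remaining=[) + num $]
Step 16: shift ). Stack=[( E )] ptr=7 lookahead=+ remaining=[+ num $]
Step 17: reduce F->( E ). Stack=[F] ptr=7 lookahead=+ remaining=[+ num $]
Step 18: reduce T->F. Stack=[T] ptr=7 lookahead=+ remaining=[+ num $]
Step 19: reduce E->T. Stack=[E] ptr=7 lookahead=+ remaining=[+ num $]
Step 20: shift +. Stack=[E +] ptr=8 lookahead=num remaining=[num $]
Step 21: shift num. Stack=[E + num] ptr=9 lookahead=$ remaining=[$]
Step 22: reduce F->num. Stack=[E + F] ptr=9 lookahead=$ remaining=[$]
Step 23: reduce T->F. Stack=[E + T] ptr=9 lookahead=$ remaining=[$]
Step 24: reduce E->E + T. Stack=[E] ptr=9 lookahead=$ remaining=[$]
Step 25: accept. Stack=[E] ptr=9 lookahead=$ remaining=[$]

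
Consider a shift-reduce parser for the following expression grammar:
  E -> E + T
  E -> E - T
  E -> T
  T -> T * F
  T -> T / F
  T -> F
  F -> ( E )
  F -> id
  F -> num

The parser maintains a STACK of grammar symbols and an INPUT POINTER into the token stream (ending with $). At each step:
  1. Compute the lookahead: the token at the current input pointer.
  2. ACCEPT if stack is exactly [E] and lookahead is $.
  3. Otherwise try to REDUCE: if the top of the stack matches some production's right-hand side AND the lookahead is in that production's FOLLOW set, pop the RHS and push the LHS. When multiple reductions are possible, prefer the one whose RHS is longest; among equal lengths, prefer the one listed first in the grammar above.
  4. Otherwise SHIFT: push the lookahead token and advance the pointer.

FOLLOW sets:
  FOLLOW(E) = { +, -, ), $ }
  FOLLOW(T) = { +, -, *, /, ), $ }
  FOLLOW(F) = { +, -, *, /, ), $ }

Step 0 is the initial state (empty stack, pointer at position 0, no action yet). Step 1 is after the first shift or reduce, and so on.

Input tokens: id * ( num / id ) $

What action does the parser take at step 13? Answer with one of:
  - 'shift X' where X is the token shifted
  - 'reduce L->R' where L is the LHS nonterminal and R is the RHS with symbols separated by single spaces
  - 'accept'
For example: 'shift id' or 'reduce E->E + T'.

Step 1: shift id. Stack=[id] ptr=1 lookahead=* remaining=[* ( num / id ) $]
Step 2: reduce F->id. Stack=[F] ptr=1 lookahead=* remaining=[* ( num / id ) $]
Step 3: reduce T->F. Stack=[T] ptr=1 lookahead=* remaining=[* ( num / id ) $]
Step 4: shift *. Stack=[T *] ptr=2 lookahead=( remaining=[( num / id ) $]
Step 5: shift (. Stack=[T * (] ptr=3 lookahead=num remaining=[num / id ) $]
Step 6: shift num. Stack=[T * ( num] ptr=4 lookahead=/ remaining=[/ id ) $]
Step 7: reduce F->num. Stack=[T * ( F] ptr=4 lookahead=/ remaining=[/ id ) $]
Step 8: reduce T->F. Stack=[T * ( T] ptr=4 lookahead=/ remaining=[/ id ) $]
Step 9: shift /. Stack=[T * ( T /] ptr=5 lookahead=id remaining=[id ) $]
Step 10: shift id. Stack=[T * ( T / id] ptr=6 lookahead=) remaining=[) $]
Step 11: reduce F->id. Stack=[T * ( T / F] ptr=6 lookahead=) remaining=[) $]
Step 12: reduce T->T / F. Stack=[T * ( T] ptr=6 lookahead=) remaining=[) $]
Step 13: reduce E->T. Stack=[T * ( E] ptr=6 lookahead=) remaining=[) $]

Answer: reduce E->T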